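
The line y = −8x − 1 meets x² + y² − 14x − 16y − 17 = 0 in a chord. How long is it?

Substitute y = −8x − 1:
65x² + 130x = 0  ⟹  x² + 2x = 0
x = 0 or x = −2, giving (0, −1) and (−2, 15).
|(0, −1) − (−2, 15)| = √((2)² + (−16)²) = 2√65.

2√65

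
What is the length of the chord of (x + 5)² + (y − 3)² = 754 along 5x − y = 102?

Substitute y = 5x − 102:
26x² − 1040x + 10296 = 0  ⟹  x² − 40x + 396 = 0
x = 22 or x = 18, giving (22, 8) and (18, −12).
|(22, 8) − (18, −12)| = √((4)² + (20)²) = 4√26.

4√26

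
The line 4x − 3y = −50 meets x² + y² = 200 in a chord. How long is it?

20

From the line, y = (50 + 4x)/3. Substituting:
25x² + 400x + 700 = 0  ⟹  x² + 16x + 28 = 0
x = −2 or x = −14, giving (−2, 14) and (−14, −2).
Chord length = distance between (−2, 14) and (−14, −2) = √400 = 20.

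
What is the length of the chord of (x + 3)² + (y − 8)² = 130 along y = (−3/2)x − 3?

The distance from (−3, 8) to the line is 13/√13, and r² = 130.
Chord = 2√(r² − d²) = 2·√(117) = 6√13.

6√13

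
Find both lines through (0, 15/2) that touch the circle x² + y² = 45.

x − 2y = −15 and x + 2y = 15

Write the tangent as mx − y + (15/2 − m·(0)) = 0 and set its distance from the centre to 3√5:
[m·(0) − (−15/2)]² = 45(m² + 1)
4m² − 1 = 0, so m = 1/2 or m = −1/2.
Through (0, 15/2) these give x − 2y = −15 and x + 2y = 15.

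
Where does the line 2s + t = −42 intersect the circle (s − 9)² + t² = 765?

Substitute t = −2s − 42:
5s² + 150s + 1080 = 0  ⟹  s² + 30s + 216 = 0
s = −12 or s = −18, giving (−12, −18) and (−18, −6).

(−18, −6) and (−12, −18)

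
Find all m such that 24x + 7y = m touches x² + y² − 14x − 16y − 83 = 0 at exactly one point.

m = −126 or m = 574

Tangency holds when the distance from the centre (7, 8) to the line equals the radius 14:
|24·7 + 7·8 − m| / √625 = 14
|m − (224)| = 14·25, so m = 574 or m = −126.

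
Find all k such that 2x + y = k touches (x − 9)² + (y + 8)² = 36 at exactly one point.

k = 10 ± 6√5

The line touches the circle iff its distance from (9, −8) is 6:
|2·9 + 1·(−8) − k| / √5 = 6
|k − (10)| = 6√5.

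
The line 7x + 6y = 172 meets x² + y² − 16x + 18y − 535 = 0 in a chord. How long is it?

The distance from (8, −9) to the line is 170/√85, and r² = 680.
Half the chord is √(r² − d²) = √(340), so the full chord is 4√85.

4√85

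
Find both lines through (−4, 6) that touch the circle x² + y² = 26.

A line y − (6) = m(x − (−4)) is tangent when its distance from (0, 0) is √26:
(4m − (−6))² = 26(m² + 1)
5m² − 24m − 5 = 0, so m = −1/5 or m = 5.
With m = −1/5: x + 5y = 26. With m = 5: 5x − y = −26.

x + 5y = 26 and 5x − y = −26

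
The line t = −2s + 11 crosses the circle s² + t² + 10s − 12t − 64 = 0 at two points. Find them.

Express t = −2s + 11 and substitute into the circle:
5s² − 10s − 75 = 0  ⟹  s² − 2s − 15 = 0
s = 5 or s = −3, giving (5, 1) and (−3, 17).

(−3, 17) and (5, 1)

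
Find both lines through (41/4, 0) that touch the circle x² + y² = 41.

Write the tangent as mx − y + (0 − m·(41/4)) = 0 and set its distance from the centre to √41:
(−41/4m − (0))² = 41(m² + 1)
25m² − 16 = 0, so m = 4/5 or m = −4/5.
Through (41/4, 0) these give 4x − 5y = 41 and 4x + 5y = 41.

4x − 5y = 41 and 4x + 5y = 41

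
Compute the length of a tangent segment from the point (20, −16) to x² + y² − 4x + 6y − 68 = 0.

Centre (2, −3), r² = 81. |PO|² = (18)² + (−13)² = 493.
By the tangent–radius right angle, tangent length = √(|PO|² − r²) = √412 = 2√103.

2√103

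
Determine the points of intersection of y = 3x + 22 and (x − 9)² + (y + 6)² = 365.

(−10, −8) and (−5, 7)

Express y = 3x + 22 and substitute into the circle:
10x² + 150x + 500 = 0  ⟹  x² + 15x + 50 = 0
x = −5 or x = −10, giving (−5, 7) and (−10, −8).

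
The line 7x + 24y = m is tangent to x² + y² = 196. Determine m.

The line touches the circle iff its distance from (0, 0) is 14:
|7·0 + 24·0 − m| / √625 = 14
|m| = 14·25, so m = 350 or m = −350.

m = −350 or m = 350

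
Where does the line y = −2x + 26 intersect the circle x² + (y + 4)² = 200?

(10, 6) and (14, −2)

Substitute y = −2x + 26:
5x² − 120x + 700 = 0  ⟹  x² − 24x + 140 = 0
x = 14 or x = 10, giving (14, −2) and (10, 6).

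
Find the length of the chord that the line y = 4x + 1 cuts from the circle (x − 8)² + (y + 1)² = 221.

6√17

Centre (8, −1), r² = 221. Perpendicular distance d from centre to line = |34| / √17 = 34/√17.
Half the chord is √(r² − d²) = √(153), so the full chord is 6√17.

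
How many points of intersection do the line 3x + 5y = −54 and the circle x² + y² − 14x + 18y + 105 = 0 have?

0

Centre (7, −9), r² = 25. Distance² from centre to line = (30)²/34 = 450/17.
Since d² > r², the line lies outside the circle.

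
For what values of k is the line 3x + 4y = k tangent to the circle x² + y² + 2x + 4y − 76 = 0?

Tangency holds when the distance from the centre (−1, −2) to the line equals the radius 9:
|3·(−1) + 4·(−2) − k| / √25 = 9
|k − (−11)| = 9·5, so k = 34 or k = −56.

k = −56 or k = 34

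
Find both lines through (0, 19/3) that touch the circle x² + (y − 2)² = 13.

2x + 3y = 19 and 2x − 3y = −19

A line y − (19/3) = m(x − (0)) is tangent when its distance from (0, 2) is √13:
(0m − (−13/3))² = 13(m² + 1)
9m² − 4 = 0, so m = −2/3 or m = 2/3.
Through (0, 19/3) these give 2x + 3y = 19 and 2x − 3y = −19.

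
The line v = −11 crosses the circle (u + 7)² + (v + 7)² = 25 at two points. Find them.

Express v = −11 and substitute into the circle:
u² + 14u + 40 = 0
u = −4 or u = −10, giving (−4, −11) and (−10, −11).

(−10, −11) and (−4, −11)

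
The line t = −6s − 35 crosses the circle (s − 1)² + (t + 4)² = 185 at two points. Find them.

Substitute t = −6s − 35:
37s² + 370s + 777 = 0  ⟹  s² + 10s + 21 = 0
s = −3 or s = −7, giving (−3, −17) and (−7, 7).

(−7, 7) and (−3, −17)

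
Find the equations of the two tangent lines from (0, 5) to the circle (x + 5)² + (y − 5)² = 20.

A line y − (5) = m(x − (0)) is tangent when its distance from (−5, 5) is 2√5:
(−5m − (0))² = 20(m² + 1)
m² − 4 = 0, so m = 2 or m = −2.
With m = 2: 2x − y = −5. With m = −2: 2x + y = 5.

2x − y = −5 and 2x + y = 5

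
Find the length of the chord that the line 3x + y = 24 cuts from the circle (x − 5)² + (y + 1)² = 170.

From the line, y = −3x + 24. Substituting:
10x² − 160x + 480 = 0  ⟹  x² − 16x + 48 = 0
x = 12 or x = 4, giving (12, −12) and (4, 12).
Chord length = distance between (12, −12) and (4, 12) = √640 = 8√10.

8√10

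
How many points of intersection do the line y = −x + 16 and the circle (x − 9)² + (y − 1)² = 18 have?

1

Centre (9, 1), r² = 18. Distance² from centre to line = (−6)²/2 = 18.
Since d² = r², the line is tangent.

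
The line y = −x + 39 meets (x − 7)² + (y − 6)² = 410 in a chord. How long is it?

The distance from (7, 6) to the line is 26/√2, and r² = 410.
Half the chord is √(r² − d²) = √(72), so the full chord is 12√2.

12√2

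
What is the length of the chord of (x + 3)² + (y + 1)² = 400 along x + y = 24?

4√2

The distance from (−3, −1) to the line is 28/√2, and r² = 400.
Half the chord is √(r² − d²) = √(8), so the full chord is 4√2.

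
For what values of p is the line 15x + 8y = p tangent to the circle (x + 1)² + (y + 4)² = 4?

For a tangent, require d(centre, line) = r = 2.
|15·(−1) + 8·(−4) − p| / √289 = 2
|p − (−47)| = 2·17, so p = −13 or p = −81.

p = −81 or p = −13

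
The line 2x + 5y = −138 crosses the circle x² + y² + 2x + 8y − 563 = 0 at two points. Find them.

(−19, −20) and (1, −28)

From the line, y = (−138 − 2x)/5. Substituting:
29x² + 522x − 551 = 0  ⟹  x² + 18x − 19 = 0
x = 1 or x = −19, giving (1, −28) and (−19, −20).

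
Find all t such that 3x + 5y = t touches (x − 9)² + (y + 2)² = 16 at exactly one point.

t = 17 ± 4√34

The line touches the circle iff its distance from (9, −2) is 4:
|3·9 + 5·(−2) − t| / √34 = 4
|t − (17)| = 4√34.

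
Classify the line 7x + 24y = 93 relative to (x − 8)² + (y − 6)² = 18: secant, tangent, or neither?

d² = (7·8 + 24·6 − (93))²/625 = 11449/625; r² = 18.
Since d² > r², the line lies outside the circle.

neither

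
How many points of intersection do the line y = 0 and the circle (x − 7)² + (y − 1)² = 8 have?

Substituting the line into the circle gives x² − 14x + 42 = 0.
Discriminant = (−14)² − 4·1·(42) = 28 > 0.
Two real roots: the line is a secant.

2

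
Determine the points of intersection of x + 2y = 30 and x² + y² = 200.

(2, 14) and (10, 10)

Express y = (30 − x)/2 and substitute into the circle:
5x² − 60x + 100 = 0  ⟹  x² − 12x + 20 = 0
x = 10 or x = 2, giving (10, 10) and (2, 14).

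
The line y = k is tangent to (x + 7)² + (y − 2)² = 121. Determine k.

Tangency holds when the distance from the centre (−7, 2) to the line equals the radius 11:
|0·(−7) + 1·2 − k| / √1 = 11
|k − (2)| = 11, so k = 13 or k = −9.

k = −9 or k = 13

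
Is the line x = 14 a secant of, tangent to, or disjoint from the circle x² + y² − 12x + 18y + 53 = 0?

d² = (1·6 + 0·(−9) − (14))² = 64; r² = 64.
Since d² = r², the line is tangent.

tangent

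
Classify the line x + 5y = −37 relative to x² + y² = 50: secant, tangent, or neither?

d² = (1·0 + 5·0 − (−37))²/26 = 1369/26; r² = 50.
Since d² > r², the line lies outside the circle.

neither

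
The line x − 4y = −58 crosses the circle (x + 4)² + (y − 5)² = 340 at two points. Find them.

From the line, y = (58 + x)/4. Substituting:
17x² + 204x − 3740 = 0  ⟹  x² + 12x − 220 = 0
x = 10 or x = −22, giving (10, 17) and (−22, 9).

(−22, 9) and (10, 17)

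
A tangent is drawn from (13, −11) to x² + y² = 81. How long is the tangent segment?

√209

The centre is (0, 0) and r = 9. The square of the distance from P to the centre is 169 + 121 = 290.
Power of the point: PT² = |PO|² − r² = 209, so PT = √209.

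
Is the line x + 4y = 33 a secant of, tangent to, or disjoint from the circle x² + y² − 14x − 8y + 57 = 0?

Centre (7, 4), r² = 8. Distance² from centre to line = (−10)²/17 = 100/17.
Since d² < r², the line cuts the circle twice.

secant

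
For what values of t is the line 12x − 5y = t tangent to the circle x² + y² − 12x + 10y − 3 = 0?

The line touches the circle iff its distance from (6, −5) is 8:
|12·6 − 5·(−5) − t| / √169 = 8
|t − (97)| = 8·13, so t = 201 or t = −7.

t = −7 or t = 201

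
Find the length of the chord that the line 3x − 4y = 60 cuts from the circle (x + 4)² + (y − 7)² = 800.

40

The distance from (−4, 7) to the line is 100/√25, and r² = 800.
Chord = 2√(r² − d²) = 2·√(400) = 40.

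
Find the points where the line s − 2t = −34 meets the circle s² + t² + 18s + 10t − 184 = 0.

(−22, 6) and (−10, 12)

Substitute t = (34 + s)/2:
5s² + 160s + 1100 = 0  ⟹  s² + 32s + 220 = 0
s = −10 or s = −22, giving (−10, 12) and (−22, 6).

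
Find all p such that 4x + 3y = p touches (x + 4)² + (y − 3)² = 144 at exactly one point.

Tangency holds when the distance from the centre (−4, 3) to the line equals the radius 12:
|4·(−4) + 3·3 − p| / √25 = 12
|p − (−7)| = 12·5, so p = 53 or p = −67.

p = −67 or p = 53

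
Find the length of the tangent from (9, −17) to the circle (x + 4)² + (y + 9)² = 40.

√193

With centre O = (−4, −9), |OP|² = 233 and r² = 40.
Power of the point: PT² = |PO|² − r² = 193, so PT = √193.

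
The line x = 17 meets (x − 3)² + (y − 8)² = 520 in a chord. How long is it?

36

The distance from (3, 8) to the line is 14, and r² = 520.
Half the chord is √(r² − d²) = √(324), so the full chord is 36.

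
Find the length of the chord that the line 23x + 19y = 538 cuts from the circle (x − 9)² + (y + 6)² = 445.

√890

Substitute y = (538 − 23x)/19:
890x² − 36490x + 293700 = 0  ⟹  x² − 41x + 330 = 0
x = 30 or x = 11, giving (30, −8) and (11, 15).
Chord length = distance between (30, −8) and (11, 15) = √890 = √890.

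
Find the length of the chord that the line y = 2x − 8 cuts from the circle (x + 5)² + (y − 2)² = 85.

Centre (−5, 2), r² = 85. Perpendicular distance d from centre to line = |−20| / √5 = 20/√5.
Half the chord is √(r² − d²) = √(5), so the full chord is 2√5.

2√5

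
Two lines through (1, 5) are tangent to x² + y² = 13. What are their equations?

Write the tangent as mx − y + (5 − m·(1)) = 0 and set its distance from the centre to √13:
[m·(−1) − (−5)]² = 13(m² + 1)
6m² + 5m − 6 = 0, so m = −3/2 or m = 2/3.
With m = −3/2: 3x + 2y = 13. With m = 2/3: 2x − 3y = −13.

3x + 2y = 13 and 2x − 3y = −13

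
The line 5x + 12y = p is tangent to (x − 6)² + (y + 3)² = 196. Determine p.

Tangency holds when the distance from the centre (6, −3) to the line equals the radius 14:
|5·6 + 12·(−3) − p| / √169 = 14
|p − (−6)| = 14·13, so p = 176 or p = −188.

p = −188 or p = 176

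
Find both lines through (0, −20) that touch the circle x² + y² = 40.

3x + y = −20 and 3x − y = 20

Write the tangent as mx − y + (−20 − m·(0)) = 0 and set its distance from the centre to 2√10:
(0m − (20))² = 40(m² + 1)
m² − 9 = 0, so m = −3 or m = 3.
With m = −3: 3x + y = −20. With m = 3: 3x − y = 20.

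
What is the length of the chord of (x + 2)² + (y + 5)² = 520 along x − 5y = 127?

Express y = (−127 + x)/5 and substitute into the circle:
26x² − 104x − 2496 = 0  ⟹  x² − 4x − 96 = 0
x = 12 or x = −8, giving (12, −23) and (−8, −27).
Chord length = distance between (12, −23) and (−8, −27) = √416 = 4√26.

4√26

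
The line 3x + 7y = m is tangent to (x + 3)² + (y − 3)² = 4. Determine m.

Tangency holds when the distance from the centre (−3, 3) to the line equals the radius 2:
|3·(−3) + 7·3 − m| / √58 = 2
|m − (12)| = 2√58.

m = 12 ± 2√58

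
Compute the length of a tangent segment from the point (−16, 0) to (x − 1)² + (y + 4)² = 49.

16

Centre (1, −4), r² = 49. |PO|² = (−17)² + (4)² = 305.
By the tangent–radius right angle, tangent length = √(|PO|² − r²) = √256 = 16.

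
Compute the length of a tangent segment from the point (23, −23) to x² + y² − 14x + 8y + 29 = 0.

√581

The centre is (7, −4) and r = 6. The square of the distance from P to the centre is 256 + 361 = 617.
Power of the point: PT² = |PO|² − r² = 581, so PT = √581.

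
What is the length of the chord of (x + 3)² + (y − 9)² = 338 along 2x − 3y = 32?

2√13

From the line, y = (−32 + 2x)/3. Substituting:
13x² − 182x + 520 = 0  ⟹  x² − 14x + 40 = 0
x = 10 or x = 4, giving (10, −4) and (4, −8).
Chord length = distance between (10, −4) and (4, −8) = √52 = 2√13.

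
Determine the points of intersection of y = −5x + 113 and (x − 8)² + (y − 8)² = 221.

Substitute y = −5x + 113:
26x² − 1066x + 10868 = 0  ⟹  x² − 41x + 418 = 0
x = 22 or x = 19, giving (22, 3) and (19, 18).

(19, 18) and (22, 3)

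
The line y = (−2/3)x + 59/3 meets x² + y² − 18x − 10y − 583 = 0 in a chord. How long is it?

Substitute y = (59 − 2x)/3:
13x² − 338x − 3536 = 0  ⟹  x² − 26x − 272 = 0
x = 34 or x = −8, giving (34, −3) and (−8, 25).
Chord length = distance between (34, −3) and (−8, 25) = √2548 = 14√13.

14√13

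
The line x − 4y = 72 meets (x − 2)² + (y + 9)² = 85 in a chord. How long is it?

From the line, y = (−72 + x)/4. Substituting:
17x² − 136x = 0  ⟹  x² − 8x = 0
x = 8 or x = 0, giving (8, −16) and (0, −18).
|(8, −16) − (0, −18)| = √((8)² + (2)²) = 2√17.

2√17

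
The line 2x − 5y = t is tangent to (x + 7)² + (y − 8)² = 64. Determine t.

The line touches the circle iff its distance from (−7, 8) is 8:
|2·(−7) − 5·8 − t| / √29 = 8
|t − (−54)| = 8√29.

t = −54 ± 8√29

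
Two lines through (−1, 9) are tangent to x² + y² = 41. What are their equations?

A line y − (9) = m(x − (−1)) is tangent when its distance from (0, 0) is √41:
[m·(1) − (−9)]² = 41(m² + 1)
20m² − 9m − 20 = 0, so m = −4/5 or m = 5/4.
With m = −4/5: 4x + 5y = 41. With m = 5/4: 5x − 4y = −41.

4x + 5y = 41 and 5x − 4y = −41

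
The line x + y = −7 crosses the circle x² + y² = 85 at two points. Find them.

Substitute y = −x − 7:
2x² + 14x − 36 = 0  ⟹  x² + 7x − 18 = 0
x = 2 or x = −9, giving (2, −9) and (−9, 2).

(−9, 2) and (2, −9)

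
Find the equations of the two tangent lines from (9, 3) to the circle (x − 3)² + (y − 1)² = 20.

2x − y = 15 and x + 2y = 15

Write the tangent as mx − y + (3 − m·(9)) = 0 and set its distance from the centre to 2√5:
(−6m − (−2))² = 20(m² + 1)
2m² − 3m − 2 = 0, so m = 2 or m = −1/2.
Through (9, 3) these give 2x − y = 15 and x + 2y = 15.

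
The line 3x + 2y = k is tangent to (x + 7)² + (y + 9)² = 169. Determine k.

k = −39 ± 13√13

For a tangent, require d(centre, line) = r = 13.
|3·(−7) + 2·(−9) − k| / √13 = 13
|k − (−39)| = 13√13.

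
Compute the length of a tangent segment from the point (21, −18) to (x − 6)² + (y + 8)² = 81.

Centre (6, −8), r² = 81. |PO|² = (15)² + (−10)² = 325.
By the tangent–radius right angle, tangent length = √(|PO|² − r²) = √244 = 2√61.

2√61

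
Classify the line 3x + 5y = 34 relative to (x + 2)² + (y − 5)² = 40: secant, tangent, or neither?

secant

d² = (3·(−2) + 5·5 − (34))²/34 = 225/34; r² = 40.
Since d² < r², the line cuts the circle twice.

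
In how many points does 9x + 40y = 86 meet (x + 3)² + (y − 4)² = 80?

Substituting the line into the circle gives 1681x² + 10932x − 108124 = 0.
Δ = 119508624 − (−727025776) = 846534400.
Two real roots: the line is a secant.

2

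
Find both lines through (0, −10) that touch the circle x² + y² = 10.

3x + y = −10 and 3x − y = 10

Let a tangent through (0, −10) have slope m. Its distance from (0, 0) must equal √10:
[m·(0) − (10)]² = 10(m² + 1)
m² − 9 = 0, so m = −3 or m = 3.
Through (0, −10) these give 3x + y = −10 and 3x − y = 10.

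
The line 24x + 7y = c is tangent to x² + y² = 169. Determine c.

For a tangent, require d(centre, line) = r = 13.
|24·0 + 7·0 − c| / √625 = 13
|c| = 13·25, so c = 325 or c = −325.

c = −325 or c = 325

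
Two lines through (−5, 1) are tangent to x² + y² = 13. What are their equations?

3x + 2y = −13 and 2x − 3y = −13

Write the tangent as mx − y + (1 − m·(−5)) = 0 and set its distance from the centre to √13:
[m·(5) − (−1)]² = 13(m² + 1)
6m² + 5m − 6 = 0, so m = −3/2 or m = 2/3.
With m = −3/2: 3x + 2y = −13. With m = 2/3: 2x − 3y = −13.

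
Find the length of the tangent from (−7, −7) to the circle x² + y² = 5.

√93

Centre (0, 0), r² = 5. |PO|² = (−7)² + (−7)² = 98.
The tangent meets the radius at right angles, so tangent² = |PO|² − r² = 98 − 5 = 93.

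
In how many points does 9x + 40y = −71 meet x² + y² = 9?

2

Substituting the line into the circle gives 1681x² + 1278x − 9359 = 0.
Δ = 1633284 − (−62929916) = 64563200.
Two real roots: the line is a secant.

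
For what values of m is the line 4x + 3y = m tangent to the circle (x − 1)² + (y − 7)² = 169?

The line touches the circle iff its distance from (1, 7) is 13:
|4·1 + 3·7 − m| / √25 = 13
|m − (25)| = 13·5, so m = 90 or m = −40.

m = −40 or m = 90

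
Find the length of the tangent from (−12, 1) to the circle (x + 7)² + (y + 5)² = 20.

√41

With centre O = (−7, −5), |OP|² = 61 and r² = 20.
The tangent meets the radius at right angles, so tangent² = |PO|² − r² = 61 − 20 = 41.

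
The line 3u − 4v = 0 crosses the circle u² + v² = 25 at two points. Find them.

(−4, −3) and (4, 3)

Express v = (3u)/4 and substitute into the circle:
25u² − 400 = 0  ⟹  u² − 16 = 0
u = 4 or u = −4, giving (4, 3) and (−4, −3).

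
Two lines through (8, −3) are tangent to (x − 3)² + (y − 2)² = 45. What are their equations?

Let a tangent through (8, −3) have slope m. Its distance from (3, 2) must equal 3√5:
[m·(−5) − (5)]² = 45(m² + 1)
2m² − 5m + 2 = 0, so m = 1/2 or m = 2.
Through (8, −3) these give x − 2y = 14 and 2x − y = 19.

x − 2y = 14 and 2x − y = 19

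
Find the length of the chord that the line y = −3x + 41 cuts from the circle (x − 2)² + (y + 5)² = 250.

6√10

The distance from (2, −5) to the line is 40/√10, and r² = 250.
Chord = 2√(r² − d²) = 2·√(90) = 6√10.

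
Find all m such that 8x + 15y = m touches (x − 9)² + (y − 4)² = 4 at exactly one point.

Tangency holds when the distance from the centre (9, 4) to the line equals the radius 2:
|8·9 + 15·4 − m| / √289 = 2
|m − (132)| = 2·17, so m = 166 or m = 98.

m = 98 or m = 166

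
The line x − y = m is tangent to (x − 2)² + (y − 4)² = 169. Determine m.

m = −2 ± 13√2

For a tangent, require d(centre, line) = r = 13.
|1·2 − 1·4 − m| / √2 = 13
|m − (−2)| = 13√2.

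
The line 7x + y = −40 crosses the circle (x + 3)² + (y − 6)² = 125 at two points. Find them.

(−8, 16) and (−5, −5)

Substitute y = −7x − 40:
50x² + 650x + 2000 = 0  ⟹  x² + 13x + 40 = 0
x = −5 or x = −8, giving (−5, −5) and (−8, 16).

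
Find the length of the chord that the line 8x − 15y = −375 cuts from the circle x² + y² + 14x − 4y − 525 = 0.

34

The distance from (−7, 2) to the line is 289/√289, and r² = 578.
Half the chord is √(r² − d²) = √(289), so the full chord is 34.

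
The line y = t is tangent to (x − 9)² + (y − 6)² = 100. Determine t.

t = −4 or t = 16

The line touches the circle iff its distance from (9, 6) is 10:
|0·9 + 1·6 − t| / √1 = 10
|t − (6)| = 10, so t = 16 or t = −4.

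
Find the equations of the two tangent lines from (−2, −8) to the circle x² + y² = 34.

Write the tangent as mx − y + (−8 − m·(−2)) = 0 and set its distance from the centre to √34:
[m·(2) − (8)]² = 34(m² + 1)
15m² + 16m − 15 = 0, so m = 3/5 or m = −5/3.
Through (−2, −8) these give 3x − 5y = 34 and 5x + 3y = −34.

3x − 5y = 34 and 5x + 3y = −34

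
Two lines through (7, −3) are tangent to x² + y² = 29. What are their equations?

2x − 5y = 29 and 5x + 2y = 29

A line y − (−3) = m(x − (7)) is tangent when its distance from (0, 0) is √29:
[m·(−7) − (3)]² = 29(m² + 1)
10m² + 21m − 10 = 0, so m = 2/5 or m = −5/2.
With m = 2/5: 2x − 5y = 29. With m = −5/2: 5x + 2y = 29.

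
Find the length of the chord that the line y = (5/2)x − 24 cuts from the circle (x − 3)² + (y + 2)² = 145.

Express y = (−48 + 5x)/2 and substitute into the circle:
29x² − 464x + 1392 = 0  ⟹  x² − 16x + 48 = 0
x = 12 or x = 4, giving (12, 6) and (4, −14).
Chord length = distance between (12, 6) and (4, −14) = √464 = 4√29.

4√29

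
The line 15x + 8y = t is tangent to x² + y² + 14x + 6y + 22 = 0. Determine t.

Tangency holds when the distance from the centre (−7, −3) to the line equals the radius 6:
|15·(−7) + 8·(−3) − t| / √289 = 6
|t − (−129)| = 6·17, so t = −27 or t = −231.

t = −231 or t = −27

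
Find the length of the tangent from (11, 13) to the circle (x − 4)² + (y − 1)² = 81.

4√7

With centre O = (4, 1), |OP|² = 193 and r² = 81.
By the tangent–radius right angle, tangent length = √(|PO|² − r²) = √112 = 4√7.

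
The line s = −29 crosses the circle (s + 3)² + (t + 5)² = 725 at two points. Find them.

(−29, −12) and (−29, 2)

The line gives s = −29. Substituting into the circle:
t² + 10t − 24 = 0
t = 2 or t = −12, giving (−29, 2) and (−29, −12).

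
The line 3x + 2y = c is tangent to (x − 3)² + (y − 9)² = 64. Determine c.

For a tangent, require d(centre, line) = r = 8.
|3·3 + 2·9 − c| / √13 = 8
|c − (27)| = 8√13.

c = 27 ± 8√13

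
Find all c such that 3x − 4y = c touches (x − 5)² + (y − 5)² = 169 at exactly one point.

c = −70 or c = 60

For a tangent, require d(centre, line) = r = 13.
|3·5 − 4·5 − c| / √25 = 13
|c − (−5)| = 13·5, so c = 60 or c = −70.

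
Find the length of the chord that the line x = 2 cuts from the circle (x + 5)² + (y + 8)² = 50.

2

Centre (−5, −8), r² = 50. Perpendicular distance d from centre to line = |−7| / √1 = 7.
Half the chord is √(r² − d²) = √(1), so the full chord is 2.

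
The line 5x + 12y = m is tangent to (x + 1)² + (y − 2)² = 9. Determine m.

m = −20 or m = 58

Tangency holds when the distance from the centre (−1, 2) to the line equals the radius 3:
|5·(−1) + 12·2 − m| / √169 = 3
|m − (19)| = 3·13, so m = 58 or m = −20.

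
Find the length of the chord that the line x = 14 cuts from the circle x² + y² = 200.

4

The line gives x = 14. Substituting into the circle:
y² − 4 = 0
y = 2 or y = −2, giving (14, 2) and (14, −2).
Chord length = distance between (14, 2) and (14, −2) = √16 = 4.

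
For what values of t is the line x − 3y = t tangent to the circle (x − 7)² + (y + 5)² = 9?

t = 22 ± 3√10

The line touches the circle iff its distance from (7, −5) is 3:
|1·7 − 3·(−5) − t| / √10 = 3
|t − (22)| = 3√10.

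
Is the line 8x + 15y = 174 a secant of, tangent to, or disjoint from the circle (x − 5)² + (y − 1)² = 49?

Centre (5, 1), r² = 49. Distance² from centre to line = (−119)²/289 = 49.
Since d² = r², the line is tangent.

tangent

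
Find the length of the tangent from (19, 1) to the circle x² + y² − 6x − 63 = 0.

Centre (3, 0), r² = 72. |PO|² = (16)² + (1)² = 257.
By the tangent–radius right angle, tangent length = √(|PO|² − r²) = √185.

√185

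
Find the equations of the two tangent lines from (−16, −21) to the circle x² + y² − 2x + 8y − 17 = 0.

3x − 5y = 57 and 5x − 3y = −17

Write the tangent as mx − y + (−21 − m·(−16)) = 0 and set its distance from the centre to √34:
[m·(17) − (17)]² = 34(m² + 1)
15m² − 34m + 15 = 0, so m = 3/5 or m = 5/3.
With m = 3/5: 3x − 5y = 57. With m = 5/3: 5x − 3y = −17.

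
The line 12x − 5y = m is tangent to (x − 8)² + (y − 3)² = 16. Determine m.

m = 29 or m = 133

The line touches the circle iff its distance from (8, 3) is 4:
|12·8 − 5·3 − m| / √169 = 4
|m − (81)| = 4·13, so m = 133 or m = 29.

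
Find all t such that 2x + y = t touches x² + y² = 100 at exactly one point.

t = ±10√5

For a tangent, require d(centre, line) = r = 10.
|2·0 + 1·0 − t| / √5 = 10
|t| = 10√5.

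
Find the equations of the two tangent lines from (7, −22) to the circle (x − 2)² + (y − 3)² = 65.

8x − y = 78 and 7x + 4y = −39

Write the tangent as mx − y + (−22 − m·(7)) = 0 and set its distance from the centre to √65:
[m·(−5) − (25)]² = 65(m² + 1)
4m² − 25m − 56 = 0, so m = 8 or m = −7/4.
With m = 8: 8x − y = 78. With m = −7/4: 7x + 4y = −39.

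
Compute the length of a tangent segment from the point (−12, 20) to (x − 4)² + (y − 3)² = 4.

√541

Centre (4, 3), r² = 4. |PO|² = (−16)² + (17)² = 545.
The tangent meets the radius at right angles, so tangent² = |PO|² − r² = 545 − 4 = 541.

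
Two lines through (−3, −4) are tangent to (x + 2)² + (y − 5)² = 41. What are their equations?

5x + 4y = −31 and 4x − 5y = 8

Write the tangent as mx − y + (−4 − m·(−3)) = 0 and set its distance from the centre to √41:
(1m − (9))² = 41(m² + 1)
20m² + 9m − 20 = 0, so m = −5/4 or m = 4/5.
With m = −5/4: 5x + 4y = −31. With m = 4/5: 4x − 5y = 8.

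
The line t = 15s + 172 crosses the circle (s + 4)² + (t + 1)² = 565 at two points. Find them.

From the line, t = 15s + 172. Substituting:
226s² + 5198s + 29380 = 0  ⟹  s² + 23s + 130 = 0
s = −10 or s = −13, giving (−10, 22) and (−13, −23).

(−13, −23) and (−10, 22)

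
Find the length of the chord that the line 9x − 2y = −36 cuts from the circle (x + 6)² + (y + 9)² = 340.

Express y = (36 + 9x)/2 and substitute into the circle:
85x² + 1020x + 1700 = 0  ⟹  x² + 12x + 20 = 0
x = −2 or x = −10, giving (−2, 9) and (−10, −27).
|(−2, 9) − (−10, −27)| = √((8)² + (36)²) = 4√85.

4√85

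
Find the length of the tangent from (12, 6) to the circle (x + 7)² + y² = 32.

The centre is (−7, 0) and r = 4√2. The square of the distance from P to the centre is 361 + 36 = 397.
By the tangent–radius right angle, tangent length = √(|PO|² − r²) = √365.

√365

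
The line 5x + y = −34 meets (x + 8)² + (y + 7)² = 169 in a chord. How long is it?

5√26

Centre (−8, −7), r² = 169. Perpendicular distance d from centre to line = |−13| / √26 = 13/√26.
Half the chord is √(r² − d²) = √(325/2), so the full chord is 5√26.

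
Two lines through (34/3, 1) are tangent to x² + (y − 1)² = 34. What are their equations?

3x − 5y = 29 and 3x + 5y = 39

Write the tangent as mx − y + (1 − m·(34/3)) = 0 and set its distance from the centre to √34:
(−34/3m − (0))² = 34(m² + 1)
25m² − 9 = 0, so m = 3/5 or m = −3/5.
Through (34/3, 1) these give 3x − 5y = 29 and 3x + 5y = 39.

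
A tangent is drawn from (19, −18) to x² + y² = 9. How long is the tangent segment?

26

The centre is (0, 0) and r = 3. The square of the distance from P to the centre is 361 + 324 = 685.
By the tangent–radius right angle, tangent length = √(|PO|² − r²) = √676 = 26.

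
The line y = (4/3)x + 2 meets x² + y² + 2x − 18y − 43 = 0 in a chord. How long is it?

The distance from (−1, 9) to the line is 25/√25, and r² = 125.
Half the chord is √(r² − d²) = √(100), so the full chord is 20.

20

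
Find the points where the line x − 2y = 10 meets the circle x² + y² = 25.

Express y = (−10 + x)/2 and substitute into the circle:
5x² − 20x = 0  ⟹  x² − 4x = 0
x = 4 or x = 0, giving (4, −3) and (0, −5).

(0, −5) and (4, −3)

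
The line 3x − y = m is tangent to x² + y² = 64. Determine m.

For a tangent, require d(centre, line) = r = 8.
|3·0 − 1·0 − m| / √10 = 8
|m| = 8√10.

m = ±8√10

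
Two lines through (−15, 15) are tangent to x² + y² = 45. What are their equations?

A line y − (15) = m(x − (−15)) is tangent when its distance from (0, 0) is 3√5:
(15m − (−15))² = 45(m² + 1)
2m² + 5m + 2 = 0, so m = −2 or m = −1/2.
Through (−15, 15) these give 2x + y = −15 and x + 2y = 15.

2x + y = −15 and x + 2y = 15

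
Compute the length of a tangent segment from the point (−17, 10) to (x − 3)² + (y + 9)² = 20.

√741

With centre O = (3, −9), |OP|² = 761 and r² = 20.
By the tangent–radius right angle, tangent length = √(|PO|² − r²) = √741.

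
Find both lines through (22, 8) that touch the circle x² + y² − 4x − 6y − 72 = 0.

2x + 9y = 116 and 6x − 7y = 76

Write the tangent as mx − y + (8 − m·(22)) = 0 and set its distance from the centre to √85:
(−20m − (−5))² = 85(m² + 1)
63m² − 40m − 12 = 0, so m = −2/9 or m = 6/7.
Through (22, 8) these give 2x + 9y = 116 and 6x − 7y = 76.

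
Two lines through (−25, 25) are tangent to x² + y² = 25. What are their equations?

4x + 3y = −25 and 3x + 4y = 25

A line y − (25) = m(x − (−25)) is tangent when its distance from (0, 0) is 5:
(25m − (−25))² = 25(m² + 1)
12m² + 25m + 12 = 0, so m = −4/3 or m = −3/4.
Through (−25, 25) these give 4x + 3y = −25 and 3x + 4y = 25.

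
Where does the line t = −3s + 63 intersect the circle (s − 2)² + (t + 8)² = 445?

(20, 3) and (23, −6)

From the line, t = −3s + 63. Substituting:
10s² − 430s + 4600 = 0  ⟹  s² − 43s + 460 = 0
s = 23 or s = 20, giving (23, −6) and (20, 3).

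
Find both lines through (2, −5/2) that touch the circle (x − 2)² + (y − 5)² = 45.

Write the tangent as mx − y + (−5/2 − m·(2)) = 0 and set its distance from the centre to 3√5:
[m·(0) − (15/2)]² = 45(m² + 1)
4m² − 1 = 0, so m = 1/2 or m = −1/2.
With m = 1/2: x − 2y = 7. With m = −1/2: x + 2y = −3.

x − 2y = 7 and x + 2y = −3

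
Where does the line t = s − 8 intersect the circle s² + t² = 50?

(1, −7) and (7, −1)

Substitute t = s − 8:
2s² − 16s + 14 = 0  ⟹  s² − 8s + 7 = 0
s = 7 or s = 1, giving (7, −1) and (1, −7).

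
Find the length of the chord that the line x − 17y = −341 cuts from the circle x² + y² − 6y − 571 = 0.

2√290

Substitute y = (341 + x)/17:
290x² + 580x − 83520 = 0  ⟹  x² + 2x − 288 = 0
x = 16 or x = −18, giving (16, 21) and (−18, 19).
Chord length = distance between (16, 21) and (−18, 19) = √1160 = 2√290.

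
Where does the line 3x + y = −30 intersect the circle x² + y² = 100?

(−10, 0) and (−8, −6)

Express y = −3x − 30 and substitute into the circle:
10x² + 180x + 800 = 0  ⟹  x² + 18x + 80 = 0
x = −8 or x = −10, giving (−8, −6) and (−10, 0).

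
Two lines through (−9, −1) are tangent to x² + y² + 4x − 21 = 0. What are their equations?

4x − 3y = −33 and 3x + 4y = −31

Let a tangent through (−9, −1) have slope m. Its distance from (−2, 0) must equal 5:
[m·(7) − (1)]² = 25(m² + 1)
12m² − 7m − 12 = 0, so m = 4/3 or m = −3/4.
Through (−9, −1) these give 4x − 3y = −33 and 3x + 4y = −31.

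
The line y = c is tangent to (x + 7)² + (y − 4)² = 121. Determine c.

c = −7 or c = 15

For a tangent, require d(centre, line) = r = 11.
|0·(−7) + 1·4 − c| / √1 = 11
|c − (4)| = 11, so c = 15 or c = −7.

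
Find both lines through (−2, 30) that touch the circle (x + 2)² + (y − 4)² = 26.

A line y − (30) = m(x − (−2)) is tangent when its distance from (−2, 4) is √26:
[m·(0) − (−26)]² = 26(m² + 1)
m² − 25 = 0, so m = 5 or m = −5.
Through (−2, 30) these give 5x − y = −40 and 5x + y = 20.

5x − y = −40 and 5x + y = 20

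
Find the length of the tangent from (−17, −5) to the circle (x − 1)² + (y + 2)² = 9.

18

The centre is (1, −2) and r = 3. The square of the distance from P to the centre is 324 + 9 = 333.
By the tangent–radius right angle, tangent length = √(|PO|² − r²) = √324 = 18.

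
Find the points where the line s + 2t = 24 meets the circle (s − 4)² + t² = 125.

From the line, t = (24 − s)/2. Substituting:
5s² − 80s + 140 = 0  ⟹  s² − 16s + 28 = 0
s = 14 or s = 2, giving (14, 5) and (2, 11).

(2, 11) and (14, 5)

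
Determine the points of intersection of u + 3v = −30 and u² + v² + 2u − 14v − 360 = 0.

From the line, v = (−30 − u)/3. Substituting:
10u² + 120u − 1080 = 0  ⟹  u² + 12u − 108 = 0
u = 6 or u = −18, giving (6, −12) and (−18, −4).

(−18, −4) and (6, −12)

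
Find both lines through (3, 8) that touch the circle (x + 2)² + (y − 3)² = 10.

x − 3y = −21 and 3x − y = 1

Write the tangent as mx − y + (8 − m·(3)) = 0 and set its distance from the centre to √10:
[m·(−5) − (−5)]² = 10(m² + 1)
3m² − 10m + 3 = 0, so m = 1/3 or m = 3.
Through (3, 8) these give x − 3y = −21 and 3x − y = 1.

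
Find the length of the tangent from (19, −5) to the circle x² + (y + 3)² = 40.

5√13

The centre is (0, −3) and r = 2√10. The square of the distance from P to the centre is 361 + 4 = 365.
The tangent meets the radius at right angles, so tangent² = |PO|² − r² = 365 − 40 = 325.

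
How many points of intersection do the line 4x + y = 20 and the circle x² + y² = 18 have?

0

d² = (4·0 + 1·0 − (20))²/17 = 400/17; r² = 18.
Since d² > r², the line lies outside the circle.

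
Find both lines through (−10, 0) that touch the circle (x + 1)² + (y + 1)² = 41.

5x + 4y = −50 and 4x − 5y = −40

Let a tangent through (−10, 0) have slope m. Its distance from (−1, −1) must equal √41:
(9m − (−1))² = 41(m² + 1)
20m² + 9m − 20 = 0, so m = −5/4 or m = 4/5.
With m = −5/4: 5x + 4y = −50. With m = 4/5: 4x − 5y = −40.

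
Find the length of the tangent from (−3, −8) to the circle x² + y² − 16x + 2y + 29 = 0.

Centre (8, −1), r² = 36. |PO|² = (−11)² + (−7)² = 170.
By the tangent–radius right angle, tangent length = √(|PO|² − r²) = √134.

√134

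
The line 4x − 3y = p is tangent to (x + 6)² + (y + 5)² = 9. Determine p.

p = −24 or p = 6

The line touches the circle iff its distance from (−6, −5) is 3:
|4·(−6) − 3·(−5) − p| / √25 = 3
|p − (−9)| = 3·5, so p = 6 or p = −24.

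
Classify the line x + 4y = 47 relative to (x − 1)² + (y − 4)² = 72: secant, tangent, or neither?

Substituting the line into the circle gives 17x² − 94x − 175 = 0.
Δ = 8836 − (−11900) = 20736.
Two real roots: the line is a secant.

secant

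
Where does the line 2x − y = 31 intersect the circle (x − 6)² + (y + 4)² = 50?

(11, −9) and (13, −5)

Express y = 2x − 31 and substitute into the circle:
5x² − 120x + 715 = 0  ⟹  x² − 24x + 143 = 0
x = 13 or x = 11, giving (13, −5) and (11, −9).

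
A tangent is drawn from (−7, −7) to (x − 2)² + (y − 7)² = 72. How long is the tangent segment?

√205

The centre is (2, 7) and r = 6√2. The square of the distance from P to the centre is 81 + 196 = 277.
The tangent meets the radius at right angles, so tangent² = |PO|² − r² = 277 − 72 = 205.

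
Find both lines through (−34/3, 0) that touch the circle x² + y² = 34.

3x + 5y = −34 and 3x − 5y = −34

A line y − (0) = m(x − (−34/3)) is tangent when its distance from (0, 0) is √34:
(34/3m − (0))² = 34(m² + 1)
25m² − 9 = 0, so m = −3/5 or m = 3/5.
Through (−34/3, 0) these give 3x + 5y = −34 and 3x − 5y = −34.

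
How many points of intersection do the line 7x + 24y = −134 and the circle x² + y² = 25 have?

Substituting the line into the circle gives 625x² + 1876x + 3556 = 0.
Discriminant = (1876)² − 4·625·(3556) = −5370624 < 0.
No real roots: the line does not meet the circle.

0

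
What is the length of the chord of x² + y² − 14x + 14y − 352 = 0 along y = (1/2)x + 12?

Substitute y = (24 + x)/2:
5x² + 20x − 160 = 0  ⟹  x² + 4x − 32 = 0
x = 4 or x = −8, giving (4, 14) and (−8, 8).
|(4, 14) − (−8, 8)| = √((12)² + (6)²) = 6√5.

6√5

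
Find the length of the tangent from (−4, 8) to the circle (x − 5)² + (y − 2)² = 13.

2√26

Centre (5, 2), r² = 13. |PO|² = (−9)² + (6)² = 117.
By the tangent–radius right angle, tangent length = √(|PO|² − r²) = √104 = 2√26.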